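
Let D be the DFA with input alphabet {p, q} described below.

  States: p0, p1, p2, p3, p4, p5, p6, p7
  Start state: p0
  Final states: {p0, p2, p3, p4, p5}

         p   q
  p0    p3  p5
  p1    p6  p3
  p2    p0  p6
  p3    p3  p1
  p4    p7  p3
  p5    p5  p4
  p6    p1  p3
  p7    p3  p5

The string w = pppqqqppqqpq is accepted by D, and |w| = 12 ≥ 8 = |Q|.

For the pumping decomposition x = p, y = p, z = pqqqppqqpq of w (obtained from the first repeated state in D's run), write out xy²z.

ppppqqqppqqpq

xy^2z = p·p·p·pqqqppqqpq = ppppqqqppqqpq.
Reading y = p takes D from p3 back to p3, so after x·y·y the machine is still in p3, and z then leads to the accepting state p3. Hence ppppqqqppqqpq ∈ L(D).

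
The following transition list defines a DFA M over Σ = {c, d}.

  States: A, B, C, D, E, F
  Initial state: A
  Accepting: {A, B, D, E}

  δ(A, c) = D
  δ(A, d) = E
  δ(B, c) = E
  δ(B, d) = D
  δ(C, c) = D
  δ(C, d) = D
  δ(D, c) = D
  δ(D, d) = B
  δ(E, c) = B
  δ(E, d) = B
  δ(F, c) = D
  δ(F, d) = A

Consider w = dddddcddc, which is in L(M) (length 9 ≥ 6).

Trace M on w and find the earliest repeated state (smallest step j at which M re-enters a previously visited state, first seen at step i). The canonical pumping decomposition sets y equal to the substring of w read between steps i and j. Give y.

dd

State sequence: A -d-> E -d-> B -d-> D -d-> B -d-> D -c-> D -d-> B -d-> D -c-> D
First repeat at step 4: B was already visited.

So i = 2, j = 4, giving x = w[0:2] = dd, y = w[2:4] = dd, z = w[4:9] = dcddc.
Check: |xy| = 4 ≤ 6 and |y| = 2 ≥ 1. Reading y takes M from B back to B, so every xyⁱz is accepted.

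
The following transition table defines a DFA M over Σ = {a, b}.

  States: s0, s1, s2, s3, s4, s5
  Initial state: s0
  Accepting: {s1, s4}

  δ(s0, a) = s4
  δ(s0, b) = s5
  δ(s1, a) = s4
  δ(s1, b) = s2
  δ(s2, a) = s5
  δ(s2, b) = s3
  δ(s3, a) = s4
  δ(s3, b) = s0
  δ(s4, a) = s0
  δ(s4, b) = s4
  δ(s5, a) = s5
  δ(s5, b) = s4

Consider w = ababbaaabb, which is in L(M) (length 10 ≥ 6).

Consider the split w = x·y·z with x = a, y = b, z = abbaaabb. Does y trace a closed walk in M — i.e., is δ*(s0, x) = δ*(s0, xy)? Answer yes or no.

yes

Run of M on the first 2 characters of w = a b:
  step 0: s0  (start)
  step 1: s4  (read a: s0→s4)
  step 2: s4  (read b: s4→s4)

After x (step 1): s4. After xy (step 2): s4.
They match, so y = b drives M around a cycle from s4 back to itself; pumping y any number of times keeps M in s4 before reading z, and xyⁱz ∈ L(M) for every i ≥ 0.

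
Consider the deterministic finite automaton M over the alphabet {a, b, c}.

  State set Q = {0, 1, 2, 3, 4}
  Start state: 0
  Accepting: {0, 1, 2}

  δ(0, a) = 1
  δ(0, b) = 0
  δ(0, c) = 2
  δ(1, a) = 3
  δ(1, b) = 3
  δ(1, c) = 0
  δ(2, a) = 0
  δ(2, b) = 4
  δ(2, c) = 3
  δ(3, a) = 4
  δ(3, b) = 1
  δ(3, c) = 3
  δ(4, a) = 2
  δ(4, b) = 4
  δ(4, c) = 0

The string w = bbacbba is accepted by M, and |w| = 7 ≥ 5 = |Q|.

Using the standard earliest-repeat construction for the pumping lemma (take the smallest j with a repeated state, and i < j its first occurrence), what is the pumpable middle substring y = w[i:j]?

b

State sequence: 0 -b-> 0 -b-> 0 -a-> 1 -c-> 0 -b-> 0 -b-> 0 -a-> 1
First repeat at step 1: 0 was already visited.

So i = 0, j = 1, giving x = w[0:0] = ε, y = w[0:1] = b, z = w[1:7] = bacbba.
Check: |xy| = 1 ≤ 5 and |y| = 1 ≥ 1. Reading y takes M from 0 back to 0, so every xyⁱz is accepted.
The DFA has 5 states, so the proof of the pumping lemma guarantees a repeated state among the first 5+1 visited; the segment between the two visits is the pumpable y.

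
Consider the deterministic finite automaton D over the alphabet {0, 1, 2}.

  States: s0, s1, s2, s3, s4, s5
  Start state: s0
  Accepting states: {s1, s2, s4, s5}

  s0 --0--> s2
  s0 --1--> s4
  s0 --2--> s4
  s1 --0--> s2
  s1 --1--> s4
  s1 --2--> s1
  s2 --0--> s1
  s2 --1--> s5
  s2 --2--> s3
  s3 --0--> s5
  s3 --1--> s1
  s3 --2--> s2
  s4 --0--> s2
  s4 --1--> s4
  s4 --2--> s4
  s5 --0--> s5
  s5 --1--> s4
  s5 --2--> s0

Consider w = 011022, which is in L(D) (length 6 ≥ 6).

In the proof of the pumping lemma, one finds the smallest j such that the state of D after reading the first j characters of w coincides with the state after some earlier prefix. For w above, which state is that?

State sequence: s0 -0-> s2 -1-> s5 -1-> s4 -0-> s2 -2-> s3 -2-> s2
First repeat at step 4: s2 was already visited.

The earliest repeat is at step j = 4: D is in s2, which it already visited at step i = 1.
Since D has 6 states, any run of length ≥ 6 visits 6+1 states, so by pigeonhole some state repeats within the first 6 steps — that repeat gives the pumpable loop.

s2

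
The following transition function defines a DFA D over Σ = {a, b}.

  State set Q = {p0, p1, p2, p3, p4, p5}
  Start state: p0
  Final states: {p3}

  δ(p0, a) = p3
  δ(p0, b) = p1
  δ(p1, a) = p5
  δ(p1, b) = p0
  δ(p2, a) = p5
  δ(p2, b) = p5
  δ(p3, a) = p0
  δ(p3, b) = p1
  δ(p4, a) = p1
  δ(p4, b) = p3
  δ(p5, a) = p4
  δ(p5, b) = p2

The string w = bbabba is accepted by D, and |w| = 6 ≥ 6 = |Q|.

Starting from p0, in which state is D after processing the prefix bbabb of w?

Run of D on the first 5 characters of w = b b a b b:
  step 0: p0  (start)
  step 1: p1  (read b: p0→p1)
  step 2: p0  (read b: p1→p0)
  step 3: p3  (read a: p0→p3)
  step 4: p1  (read b: p3→p1)
  step 5: p0  (read b: p1→p0)

After reading 5 characters, D is in state p0.
(This kind of state-tracing is the core of the pumping-lemma construction: with 6 states, pigeonhole forces a repeat within the first 6 steps.)

p0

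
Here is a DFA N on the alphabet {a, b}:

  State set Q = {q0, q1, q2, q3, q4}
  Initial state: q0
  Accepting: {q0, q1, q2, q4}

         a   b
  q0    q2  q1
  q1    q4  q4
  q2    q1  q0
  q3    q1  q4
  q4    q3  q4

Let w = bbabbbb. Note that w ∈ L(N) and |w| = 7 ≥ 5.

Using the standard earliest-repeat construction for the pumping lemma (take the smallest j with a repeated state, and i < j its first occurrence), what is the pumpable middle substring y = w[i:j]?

ab

Run of N on w = b b a b b b b:
  step 0: q0  (start)
  step 1: q1  (read b: q0→q1)
  step 2: q4  (read b: q1→q4)
  step 3: q3  (read a: q4→q3)
  step 4: q4  (read b: q3→q4)   ← first repeat (q4 seen earlier)
  step 5: q4  (read b: q4→q4)
  step 6: q4  (read b: q4→q4)
  step 7: q4  (read b: q4→q4)

So i = 2, j = 4, giving x = w[0:2] = bb, y = w[2:4] = ab, z = w[4:7] = bbb.
Check: |xy| = 4 ≤ 5 and |y| = 2 ≥ 1. Reading y takes N from q4 back to q4, so every xyⁱz is accepted.
With |Q| = 5, pigeonhole forces a state repeat no later than step 5; the substring read between the first and second visits to that state can be pumped.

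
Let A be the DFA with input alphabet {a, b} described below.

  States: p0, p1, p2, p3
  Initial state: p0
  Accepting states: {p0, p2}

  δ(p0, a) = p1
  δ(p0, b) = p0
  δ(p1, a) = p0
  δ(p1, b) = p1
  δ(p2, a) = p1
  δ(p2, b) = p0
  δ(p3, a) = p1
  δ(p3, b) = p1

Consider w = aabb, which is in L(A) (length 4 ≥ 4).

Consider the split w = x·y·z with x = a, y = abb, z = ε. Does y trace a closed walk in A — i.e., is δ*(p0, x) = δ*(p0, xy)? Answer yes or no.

no

State sequence: p0 -a-> p1 -a-> p0 -b-> p0 -b-> p0

After x (step 1): p1. After xy (step 4): p0.
They differ (p1 ≠ p0), so y is not a cycle from the state after x; this split is not the one the pumping-lemma construction produces, and pumping y need not keep the string in L(A).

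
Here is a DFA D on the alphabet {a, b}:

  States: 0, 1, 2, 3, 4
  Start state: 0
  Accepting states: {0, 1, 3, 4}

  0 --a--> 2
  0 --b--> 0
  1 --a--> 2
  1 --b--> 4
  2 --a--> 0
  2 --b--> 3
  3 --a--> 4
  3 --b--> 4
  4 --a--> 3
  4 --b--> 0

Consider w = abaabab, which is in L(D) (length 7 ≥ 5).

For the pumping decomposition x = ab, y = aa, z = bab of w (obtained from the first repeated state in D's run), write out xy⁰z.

abbab

xy⁰z = xz = ab·bab = abbab.
Reading y = aa takes D from 3 back to 3, so after x the machine is still in 3, and z then leads to the accepting state 4. Hence abbab ∈ L(D).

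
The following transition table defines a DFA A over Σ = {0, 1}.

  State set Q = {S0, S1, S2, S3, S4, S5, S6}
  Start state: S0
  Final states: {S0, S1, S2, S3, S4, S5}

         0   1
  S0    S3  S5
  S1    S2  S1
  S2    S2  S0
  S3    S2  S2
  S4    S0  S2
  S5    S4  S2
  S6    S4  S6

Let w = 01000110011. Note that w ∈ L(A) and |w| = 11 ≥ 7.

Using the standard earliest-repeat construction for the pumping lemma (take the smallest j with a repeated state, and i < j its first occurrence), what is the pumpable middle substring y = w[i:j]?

0

State sequence: S0 -0-> S3 -1-> S2 -0-> S2 -0-> S2 -0-> S2 -1-> S0 -1-> S5 -0-> S4 -0-> S0 -1-> S5 -1-> S2
First repeat at step 3: S2 was already visited.

So i = 2, j = 3, giving x = w[0:2] = 01, y = w[2:3] = 0, z = w[3:11] = 00110011.
Check: |xy| = 3 ≤ 7 and |y| = 1 ≥ 1. Reading y takes A from S2 back to S2, so every xyⁱz is accepted.
The DFA has 7 states, so the proof of the pumping lemma guarantees a repeated state among the first 7+1 visited; the segment between the two visits is the pumpable y.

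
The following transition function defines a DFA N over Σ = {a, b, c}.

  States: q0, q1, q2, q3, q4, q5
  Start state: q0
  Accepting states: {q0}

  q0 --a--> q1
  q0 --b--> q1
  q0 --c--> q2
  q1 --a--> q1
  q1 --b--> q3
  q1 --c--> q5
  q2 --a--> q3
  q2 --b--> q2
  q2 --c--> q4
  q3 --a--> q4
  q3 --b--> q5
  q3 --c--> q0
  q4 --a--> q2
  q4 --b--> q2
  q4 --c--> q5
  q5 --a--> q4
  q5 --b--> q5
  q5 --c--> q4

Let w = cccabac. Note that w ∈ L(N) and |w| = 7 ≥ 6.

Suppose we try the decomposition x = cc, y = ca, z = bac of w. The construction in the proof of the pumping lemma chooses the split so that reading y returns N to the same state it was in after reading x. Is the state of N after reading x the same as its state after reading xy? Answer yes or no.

Run of N on the first 4 characters of w = c c c a:
  step 0: q0  (start)
  step 1: q2  (read c: q0→q2)
  step 2: q4  (read c: q2→q4)
  step 3: q5  (read c: q4→q5)
  step 4: q4  (read a: q5→q4)

After x (step 2): q4. After xy (step 4): q4.
They match, so y = ca drives N around a cycle from q4 back to itself; pumping y any number of times keeps N in q4 before reading z, and xyⁱz ∈ L(N) for every i ≥ 0.

yes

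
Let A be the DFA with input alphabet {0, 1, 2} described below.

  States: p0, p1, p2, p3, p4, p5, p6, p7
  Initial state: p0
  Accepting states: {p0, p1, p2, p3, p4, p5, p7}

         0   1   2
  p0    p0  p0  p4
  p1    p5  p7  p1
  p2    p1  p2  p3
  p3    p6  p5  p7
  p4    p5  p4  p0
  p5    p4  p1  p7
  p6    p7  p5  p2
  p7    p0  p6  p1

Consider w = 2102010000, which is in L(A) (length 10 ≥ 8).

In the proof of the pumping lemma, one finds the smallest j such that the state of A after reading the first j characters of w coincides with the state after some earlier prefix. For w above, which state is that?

p4

Run of A on w = 2 1 0 2 0 1 0 0 0 0:
  step 0: p0  (start)
  step 1: p4  (read 2: p0→p4)
  step 2: p4  (read 1: p4→p4)   ← first repeat (p4 seen earlier)
  step 3: p5  (read 0: p4→p5)
  step 4: p7  (read 2: p5→p7)
  step 5: p0  (read 0: p7→p0)
  step 6: p0  (read 1: p0→p0)
  step 7: p0  (read 0: p0→p0)
  step 8: p0  (read 0: p0→p0)
  step 9: p0  (read 0: p0→p0)
  step 10: p0  (read 0: p0→p0)

The earliest repeat is at step j = 2: A is in p4, which it already visited at step i = 1.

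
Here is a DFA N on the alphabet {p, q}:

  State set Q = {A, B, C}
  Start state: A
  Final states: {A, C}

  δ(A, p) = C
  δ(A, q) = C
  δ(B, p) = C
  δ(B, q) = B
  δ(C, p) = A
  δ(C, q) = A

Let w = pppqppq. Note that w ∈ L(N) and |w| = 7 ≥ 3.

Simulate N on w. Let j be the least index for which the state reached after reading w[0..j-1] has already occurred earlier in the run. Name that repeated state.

A

Run of N on w = p p p q p p q:
  step 0: A  (start)
  step 1: C  (read p: A→C)
  step 2: A  (read p: C→A)   ← first repeat (A seen earlier)
  step 3: C  (read p: A→C)
  step 4: A  (read q: C→A)
  step 5: C  (read p: A→C)
  step 6: A  (read p: C→A)
  step 7: C  (read q: A→C)

The earliest repeat is at step j = 2: N is in A, which it already visited at step i = 0.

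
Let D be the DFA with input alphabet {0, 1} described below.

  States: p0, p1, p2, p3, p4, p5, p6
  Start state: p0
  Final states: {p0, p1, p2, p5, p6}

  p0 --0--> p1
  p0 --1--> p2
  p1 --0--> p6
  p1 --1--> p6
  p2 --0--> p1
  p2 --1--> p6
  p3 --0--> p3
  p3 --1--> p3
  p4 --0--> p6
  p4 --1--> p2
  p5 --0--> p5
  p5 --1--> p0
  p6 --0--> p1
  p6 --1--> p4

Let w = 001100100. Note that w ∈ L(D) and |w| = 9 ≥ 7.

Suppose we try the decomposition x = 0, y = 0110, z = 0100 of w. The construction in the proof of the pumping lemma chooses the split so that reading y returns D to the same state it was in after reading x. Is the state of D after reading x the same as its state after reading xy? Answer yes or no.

yes

State sequence: p0 -0-> p1 -0-> p6 -1-> p4 -1-> p2 -0-> p1

After x (step 1): p1. After xy (step 5): p1.
They match, so y = 0110 drives D around a cycle from p1 back to itself; pumping y any number of times keeps D in p1 before reading z, and xyⁱz ∈ L(D) for every i ≥ 0.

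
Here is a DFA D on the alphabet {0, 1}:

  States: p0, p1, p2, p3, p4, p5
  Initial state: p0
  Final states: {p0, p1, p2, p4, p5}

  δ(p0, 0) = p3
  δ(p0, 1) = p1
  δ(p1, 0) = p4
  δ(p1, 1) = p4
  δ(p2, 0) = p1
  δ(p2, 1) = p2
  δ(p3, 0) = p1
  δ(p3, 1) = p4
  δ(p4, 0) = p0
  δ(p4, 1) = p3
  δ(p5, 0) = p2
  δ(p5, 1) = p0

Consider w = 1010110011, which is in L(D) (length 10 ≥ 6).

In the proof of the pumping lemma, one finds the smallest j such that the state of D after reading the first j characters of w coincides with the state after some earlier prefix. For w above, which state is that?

p1

Run of D on w = 1 0 1 0 1 1 0 0 1 1:
  step 0: p0  (start)
  step 1: p1  (read 1: p0→p1)
  step 2: p4  (read 0: p1→p4)
  step 3: p3  (read 1: p4→p3)
  step 4: p1  (read 0: p3→p1)   ← first repeat (p1 seen earlier)
  step 5: p4  (read 1: p1→p4)
  step 6: p3  (read 1: p4→p3)
  step 7: p1  (read 0: p3→p1)
  step 8: p4  (read 0: p1→p4)
  step 9: p3  (read 1: p4→p3)
  step 10: p4  (read 1: p3→p4)

The earliest repeat is at step j = 4: D is in p1, which it already visited at step i = 1.
Pumping length from the standard proof: p = 6 (the number of states). The repeated state found above gives |xy| = j ≤ 6 and |y| = j − i ≥ 1.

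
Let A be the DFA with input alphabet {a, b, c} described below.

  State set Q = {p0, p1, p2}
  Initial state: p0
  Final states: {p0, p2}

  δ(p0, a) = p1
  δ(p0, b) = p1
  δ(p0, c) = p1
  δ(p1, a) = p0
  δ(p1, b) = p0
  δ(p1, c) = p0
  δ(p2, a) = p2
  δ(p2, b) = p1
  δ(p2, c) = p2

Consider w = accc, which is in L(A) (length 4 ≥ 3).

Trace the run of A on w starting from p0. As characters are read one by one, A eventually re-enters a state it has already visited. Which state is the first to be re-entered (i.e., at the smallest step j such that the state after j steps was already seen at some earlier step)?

State sequence: p0 -a-> p1 -c-> p0 -c-> p1 -c-> p0
First repeat at step 2: p0 was already visited.

The earliest repeat is at step j = 2: A is in p0, which it already visited at step i = 0.

p0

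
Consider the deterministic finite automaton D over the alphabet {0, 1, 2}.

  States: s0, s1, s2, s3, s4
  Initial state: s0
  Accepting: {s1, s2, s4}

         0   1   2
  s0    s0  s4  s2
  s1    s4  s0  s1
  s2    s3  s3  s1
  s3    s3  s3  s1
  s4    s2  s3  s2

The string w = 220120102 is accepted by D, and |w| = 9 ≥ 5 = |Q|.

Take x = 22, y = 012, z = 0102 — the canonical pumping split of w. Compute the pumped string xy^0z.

xy⁰z = xz = 22·0102 = 220102.
Reading y = 012 takes D from s1 back to s1, so after x the machine is still in s1, and z then leads to the accepting state s1. Hence 220102 ∈ L(D).

220102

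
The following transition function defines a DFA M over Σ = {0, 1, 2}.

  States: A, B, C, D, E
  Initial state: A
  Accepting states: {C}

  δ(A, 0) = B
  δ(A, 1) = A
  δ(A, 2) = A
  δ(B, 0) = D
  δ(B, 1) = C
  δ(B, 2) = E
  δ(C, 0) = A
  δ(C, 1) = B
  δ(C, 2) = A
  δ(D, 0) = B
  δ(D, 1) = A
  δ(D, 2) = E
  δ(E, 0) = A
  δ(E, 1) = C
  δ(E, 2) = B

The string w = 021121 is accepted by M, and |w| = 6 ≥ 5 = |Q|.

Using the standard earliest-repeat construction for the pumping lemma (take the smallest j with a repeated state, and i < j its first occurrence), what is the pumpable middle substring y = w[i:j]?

Run of M on w = 0 2 1 1 2 1:
  step 0: A  (start)
  step 1: B  (read 0: A→B)
  step 2: E  (read 2: B→E)
  step 3: C  (read 1: E→C)
  step 4: B  (read 1: C→B)   ← first repeat (B seen earlier)
  step 5: E  (read 2: B→E)
  step 6: C  (read 1: E→C)

So i = 1, j = 4, giving x = w[0:1] = 0, y = w[1:4] = 211, z = w[4:6] = 21.
Check: |xy| = 4 ≤ 5 and |y| = 3 ≥ 1. Reading y takes M from B back to B, so every xyⁱz is accepted.
With |Q| = 5, pigeonhole forces a state repeat no later than step 5; the substring read between the first and second visits to that state can be pumped.

211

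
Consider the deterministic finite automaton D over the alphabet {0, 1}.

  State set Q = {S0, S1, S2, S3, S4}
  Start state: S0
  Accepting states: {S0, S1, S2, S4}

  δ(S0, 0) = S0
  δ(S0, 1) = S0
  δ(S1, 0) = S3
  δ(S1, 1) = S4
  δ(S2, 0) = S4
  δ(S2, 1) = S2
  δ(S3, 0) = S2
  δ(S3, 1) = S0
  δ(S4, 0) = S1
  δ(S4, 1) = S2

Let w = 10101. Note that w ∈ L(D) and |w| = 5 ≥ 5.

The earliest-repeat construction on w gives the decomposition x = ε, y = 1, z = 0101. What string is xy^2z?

110101

xy^2z = ε·1·1·0101 = 110101.
Reading y = 1 takes D from S0 back to S0, so after x·y·y the machine is still in S0, and z then leads to the accepting state S0. Hence 110101 ∈ L(D).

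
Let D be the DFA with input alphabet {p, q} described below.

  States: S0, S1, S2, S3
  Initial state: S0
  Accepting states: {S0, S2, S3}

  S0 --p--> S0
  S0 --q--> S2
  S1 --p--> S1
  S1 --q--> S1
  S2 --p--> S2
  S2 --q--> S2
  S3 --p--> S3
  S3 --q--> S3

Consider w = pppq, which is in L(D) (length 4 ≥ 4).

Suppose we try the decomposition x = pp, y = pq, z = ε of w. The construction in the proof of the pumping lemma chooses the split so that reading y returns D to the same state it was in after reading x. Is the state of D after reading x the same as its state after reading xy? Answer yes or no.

Run of D on the first 4 characters of w = p p p q:
  step 0: S0  (start)
  step 1: S0  (read p: S0→S0)
  step 2: S0  (read p: S0→S0)
  step 3: S0  (read p: S0→S0)
  step 4: S2  (read q: S0→S2)

After x (step 2): S0. After xy (step 4): S2.
They differ (S0 ≠ S2), so y is not a cycle from the state after x; this split is not the one the pumping-lemma construction produces, and pumping y need not keep the string in L(D).

no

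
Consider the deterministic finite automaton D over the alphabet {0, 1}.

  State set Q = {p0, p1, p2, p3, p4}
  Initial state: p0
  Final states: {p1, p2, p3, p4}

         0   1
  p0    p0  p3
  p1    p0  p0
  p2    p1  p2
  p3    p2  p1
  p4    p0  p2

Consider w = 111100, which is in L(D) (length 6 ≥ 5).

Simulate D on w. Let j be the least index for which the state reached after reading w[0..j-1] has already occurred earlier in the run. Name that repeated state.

State sequence: p0 -1-> p3 -1-> p1 -1-> p0 -1-> p3 -0-> p2 -0-> p1
First repeat at step 3: p0 was already visited.

The earliest repeat is at step j = 3: D is in p0, which it already visited at step i = 0.
The DFA has 5 states, so the proof of the pumping lemma guarantees a repeated state among the first 5+1 visited; the segment between the two visits is the pumpable y.

p0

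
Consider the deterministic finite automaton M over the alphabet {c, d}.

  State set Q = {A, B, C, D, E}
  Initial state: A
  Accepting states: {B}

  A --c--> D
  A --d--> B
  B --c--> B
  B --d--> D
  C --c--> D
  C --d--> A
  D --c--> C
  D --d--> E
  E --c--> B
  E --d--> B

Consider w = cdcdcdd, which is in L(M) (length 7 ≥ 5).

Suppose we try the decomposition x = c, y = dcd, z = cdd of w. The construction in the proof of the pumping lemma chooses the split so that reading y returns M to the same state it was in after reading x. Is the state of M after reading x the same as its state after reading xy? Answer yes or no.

State sequence: A -c-> D -d-> E -c-> B -d-> D

After x (step 1): D. After xy (step 4): D.
They match, so y = dcd drives M around a cycle from D back to itself; pumping y any number of times keeps M in D before reading z, and xyⁱz ∈ L(M) for every i ≥ 0.

yes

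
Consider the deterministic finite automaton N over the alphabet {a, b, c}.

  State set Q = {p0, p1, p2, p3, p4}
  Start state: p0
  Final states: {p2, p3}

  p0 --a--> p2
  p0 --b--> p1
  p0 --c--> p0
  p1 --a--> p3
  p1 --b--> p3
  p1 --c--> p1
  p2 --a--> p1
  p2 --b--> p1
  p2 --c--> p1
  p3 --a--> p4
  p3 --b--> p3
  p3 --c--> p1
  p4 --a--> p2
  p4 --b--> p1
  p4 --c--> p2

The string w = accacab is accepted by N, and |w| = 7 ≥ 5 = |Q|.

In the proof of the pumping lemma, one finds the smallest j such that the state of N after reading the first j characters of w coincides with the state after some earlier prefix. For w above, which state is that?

p1

Run of N on w = a c c a c a b:
  step 0: p0  (start)
  step 1: p2  (read a: p0→p2)
  step 2: p1  (read c: p2→p1)
  step 3: p1  (read c: p1→p1)   ← first repeat (p1 seen earlier)
  step 4: p3  (read a: p1→p3)
  step 5: p1  (read c: p3→p1)
  step 6: p3  (read a: p1→p3)
  step 7: p3  (read b: p3→p3)

The earliest repeat is at step j = 3: N is in p1, which it already visited at step i = 2.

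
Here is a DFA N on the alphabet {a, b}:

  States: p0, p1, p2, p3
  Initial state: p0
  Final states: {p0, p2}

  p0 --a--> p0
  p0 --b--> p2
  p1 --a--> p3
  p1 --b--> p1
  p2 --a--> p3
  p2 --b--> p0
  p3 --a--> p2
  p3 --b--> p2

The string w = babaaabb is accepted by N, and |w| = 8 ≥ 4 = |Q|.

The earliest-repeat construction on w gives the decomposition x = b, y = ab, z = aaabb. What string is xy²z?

xy^2z = b·ab·ab·aaabb = bababaaabb.
Reading y = ab takes N from p2 back to p2, so after x·y·y the machine is still in p2, and z then leads to the accepting state p0. Hence bababaaabb ∈ L(N).

bababaaabb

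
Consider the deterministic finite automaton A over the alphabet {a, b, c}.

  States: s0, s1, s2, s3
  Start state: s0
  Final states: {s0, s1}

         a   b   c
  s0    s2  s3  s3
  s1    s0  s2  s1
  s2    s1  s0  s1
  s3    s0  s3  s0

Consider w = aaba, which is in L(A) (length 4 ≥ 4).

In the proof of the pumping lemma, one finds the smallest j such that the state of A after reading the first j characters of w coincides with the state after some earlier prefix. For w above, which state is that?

s2

Run of A on w = a a b a:
  step 0: s0  (start)
  step 1: s2  (read a: s0→s2)
  step 2: s1  (read a: s2→s1)
  step 3: s2  (read b: s1→s2)   ← first repeat (s2 seen earlier)
  step 4: s1  (read a: s2→s1)

The earliest repeat is at step j = 3: A is in s2, which it already visited at step i = 1.
The DFA has 4 states, so the proof of the pumping lemma guarantees a repeated state among the first 4+1 visited; the segment between the two visits is the pumpable y.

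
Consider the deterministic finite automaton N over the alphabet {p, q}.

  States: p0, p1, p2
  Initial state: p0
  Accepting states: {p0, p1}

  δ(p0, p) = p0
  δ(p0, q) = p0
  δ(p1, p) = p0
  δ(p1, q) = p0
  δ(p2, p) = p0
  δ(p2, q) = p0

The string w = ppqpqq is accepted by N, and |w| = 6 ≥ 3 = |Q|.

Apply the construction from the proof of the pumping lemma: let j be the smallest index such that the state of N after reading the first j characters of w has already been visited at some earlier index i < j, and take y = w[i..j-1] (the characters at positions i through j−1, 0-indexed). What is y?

State sequence: p0 -p-> p0 -p-> p0 -q-> p0 -p-> p0 -q-> p0 -q-> p0
First repeat at step 1: p0 was already visited.

So i = 0, j = 1, giving x = w[0:0] = ε, y = w[0:1] = p, z = w[1:6] = pqpqq.
Check: |xy| = 1 ≤ 3 and |y| = 1 ≥ 1. Reading y takes N from p0 back to p0, so every xyⁱz is accepted.
With |Q| = 3, pigeonhole forces a state repeat no later than step 3; the substring read between the first and second visits to that state can be pumped.

p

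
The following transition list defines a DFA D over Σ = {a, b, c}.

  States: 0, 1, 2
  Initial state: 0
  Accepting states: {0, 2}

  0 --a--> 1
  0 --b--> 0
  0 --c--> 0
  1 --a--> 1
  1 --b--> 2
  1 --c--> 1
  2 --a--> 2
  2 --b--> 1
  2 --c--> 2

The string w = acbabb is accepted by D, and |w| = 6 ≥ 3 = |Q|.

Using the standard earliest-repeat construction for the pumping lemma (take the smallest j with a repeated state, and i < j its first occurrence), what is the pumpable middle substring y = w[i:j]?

State sequence: 0 -a-> 1 -c-> 1 -b-> 2 -a-> 2 -b-> 1 -b-> 2
First repeat at step 2: 1 was already visited.

So i = 1, j = 2, giving x = w[0:1] = a, y = w[1:2] = c, z = w[2:6] = babb.
Check: |xy| = 2 ≤ 3 and |y| = 1 ≥ 1. Reading y takes D from 1 back to 1, so every xyⁱz is accepted.
Pumping length from the standard proof: p = 3 (the number of states). The repeated state found above gives |xy| = j ≤ 3 and |y| = j − i ≥ 1.

c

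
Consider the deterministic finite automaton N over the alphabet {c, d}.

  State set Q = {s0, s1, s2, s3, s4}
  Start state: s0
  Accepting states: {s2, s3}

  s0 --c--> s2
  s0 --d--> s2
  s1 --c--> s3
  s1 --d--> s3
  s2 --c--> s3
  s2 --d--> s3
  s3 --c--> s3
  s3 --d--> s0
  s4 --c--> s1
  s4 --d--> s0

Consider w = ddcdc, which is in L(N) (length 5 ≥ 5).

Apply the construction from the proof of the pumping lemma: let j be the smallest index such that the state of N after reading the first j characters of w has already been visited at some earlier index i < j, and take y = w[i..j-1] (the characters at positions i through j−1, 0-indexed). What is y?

State sequence: s0 -d-> s2 -d-> s3 -c-> s3 -d-> s0 -c-> s2
First repeat at step 3: s3 was already visited.

So i = 2, j = 3, giving x = w[0:2] = dd, y = w[2:3] = c, z = w[3:5] = dc.
Check: |xy| = 3 ≤ 5 and |y| = 1 ≥ 1. Reading y takes N from s3 back to s3, so every xyⁱz is accepted.
Pumping length from the standard proof: p = 5 (the number of states). The repeated state found above gives |xy| = j ≤ 5 and |y| = j − i ≥ 1.

c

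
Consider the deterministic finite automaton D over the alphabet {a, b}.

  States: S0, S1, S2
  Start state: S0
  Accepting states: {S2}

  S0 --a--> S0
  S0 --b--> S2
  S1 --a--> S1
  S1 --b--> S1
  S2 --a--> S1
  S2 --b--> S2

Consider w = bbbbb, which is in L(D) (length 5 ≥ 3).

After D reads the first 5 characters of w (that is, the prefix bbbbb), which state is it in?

S2

State sequence: S0 -b-> S2 -b-> S2 -b-> S2 -b-> S2 -b-> S2

After reading 5 characters, D is in state S2.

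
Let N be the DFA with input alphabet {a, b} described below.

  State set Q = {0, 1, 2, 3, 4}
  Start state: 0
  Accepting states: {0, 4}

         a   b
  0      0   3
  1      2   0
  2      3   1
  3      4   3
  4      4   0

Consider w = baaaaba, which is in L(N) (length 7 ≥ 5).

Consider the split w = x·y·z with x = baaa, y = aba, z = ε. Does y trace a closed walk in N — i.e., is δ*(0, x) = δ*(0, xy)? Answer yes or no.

no

State sequence: 0 -b-> 3 -a-> 4 -a-> 4 -a-> 4 -a-> 4 -b-> 0 -a-> 0

After x (step 4): 4. After xy (step 7): 0.
They differ (4 ≠ 0), so y is not a cycle from the state after x; this split is not the one the pumping-lemma construction produces, and pumping y need not keep the string in L(N).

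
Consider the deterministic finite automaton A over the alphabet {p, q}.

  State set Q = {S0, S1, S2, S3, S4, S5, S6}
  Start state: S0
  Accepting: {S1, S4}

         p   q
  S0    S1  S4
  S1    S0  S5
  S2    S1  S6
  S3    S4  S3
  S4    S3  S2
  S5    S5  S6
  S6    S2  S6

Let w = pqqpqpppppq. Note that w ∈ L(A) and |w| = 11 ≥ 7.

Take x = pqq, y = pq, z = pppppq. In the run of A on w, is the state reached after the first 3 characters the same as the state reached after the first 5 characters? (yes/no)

yes

Run of A on the first 5 characters of w = p q q p q:
  step 0: S0  (start)
  step 1: S1  (read p: S0→S1)
  step 2: S5  (read q: S1→S5)
  step 3: S6  (read q: S5→S6)
  step 4: S2  (read p: S6→S2)
  step 5: S6  (read q: S2→S6)

After x (step 3): S6. After xy (step 5): S6.
They match, so y = pq drives A around a cycle from S6 back to itself; pumping y any number of times keeps A in S6 before reading z, and xyⁱz ∈ L(A) for every i ≥ 0.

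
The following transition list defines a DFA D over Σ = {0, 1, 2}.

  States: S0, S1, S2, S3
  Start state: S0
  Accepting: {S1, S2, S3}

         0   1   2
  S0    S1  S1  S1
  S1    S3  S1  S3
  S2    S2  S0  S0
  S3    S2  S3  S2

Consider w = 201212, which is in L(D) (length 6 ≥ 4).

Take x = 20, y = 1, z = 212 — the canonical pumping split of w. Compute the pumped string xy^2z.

xy^2z = 20·1·1·212 = 2011212.
Reading y = 1 takes D from S3 back to S3, so after x·y·y the machine is still in S3, and z then leads to the accepting state S1. Hence 2011212 ∈ L(D).

2011212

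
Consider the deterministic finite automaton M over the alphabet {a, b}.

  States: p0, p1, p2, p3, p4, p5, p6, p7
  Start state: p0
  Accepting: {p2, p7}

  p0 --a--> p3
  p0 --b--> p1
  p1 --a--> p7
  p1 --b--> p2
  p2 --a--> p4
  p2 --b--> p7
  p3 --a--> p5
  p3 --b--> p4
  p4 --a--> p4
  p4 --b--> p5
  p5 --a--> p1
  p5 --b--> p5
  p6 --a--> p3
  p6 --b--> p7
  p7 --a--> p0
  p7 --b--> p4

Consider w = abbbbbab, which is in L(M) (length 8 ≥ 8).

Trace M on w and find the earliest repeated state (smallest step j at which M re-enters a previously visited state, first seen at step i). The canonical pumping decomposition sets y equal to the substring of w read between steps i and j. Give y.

b

Run of M on w = a b b b b b a b:
  step 0: p0  (start)
  step 1: p3  (read a: p0→p3)
  step 2: p4  (read b: p3→p4)
  step 3: p5  (read b: p4→p5)
  step 4: p5  (read b: p5→p5)   ← first repeat (p5 seen earlier)
  step 5: p5  (read b: p5→p5)
  step 6: p5  (read b: p5→p5)
  step 7: p1  (read a: p5→p1)
  step 8: p2  (read b: p1→p2)

So i = 3, j = 4, giving x = w[0:3] = abb, y = w[3:4] = b, z = w[4:8] = bbab.
Check: |xy| = 4 ≤ 8 and |y| = 1 ≥ 1. Reading y takes M from p5 back to p5, so every xyⁱz is accepted.
Since M has 8 states, any run of length ≥ 8 visits 8+1 states, so by pigeonhole some state repeats within the first 8 steps — that repeat gives the pumpable loop.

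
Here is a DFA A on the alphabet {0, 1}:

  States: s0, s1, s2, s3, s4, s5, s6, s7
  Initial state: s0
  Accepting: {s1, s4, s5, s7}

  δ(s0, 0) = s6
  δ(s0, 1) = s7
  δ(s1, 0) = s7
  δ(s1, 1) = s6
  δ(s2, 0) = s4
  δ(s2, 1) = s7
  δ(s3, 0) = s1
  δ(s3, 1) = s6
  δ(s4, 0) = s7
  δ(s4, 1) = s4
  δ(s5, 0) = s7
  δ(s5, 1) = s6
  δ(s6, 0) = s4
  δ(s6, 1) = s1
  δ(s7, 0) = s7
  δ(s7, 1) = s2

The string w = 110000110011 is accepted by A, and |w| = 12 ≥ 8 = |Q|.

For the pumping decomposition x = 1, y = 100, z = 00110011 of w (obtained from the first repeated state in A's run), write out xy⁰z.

xy⁰z = xz = 1·00110011 = 100110011.
Reading y = 100 takes A from s7 back to s7, so after x the machine is still in s7, and z then leads to the accepting state s7. Hence 100110011 ∈ L(A).

100110011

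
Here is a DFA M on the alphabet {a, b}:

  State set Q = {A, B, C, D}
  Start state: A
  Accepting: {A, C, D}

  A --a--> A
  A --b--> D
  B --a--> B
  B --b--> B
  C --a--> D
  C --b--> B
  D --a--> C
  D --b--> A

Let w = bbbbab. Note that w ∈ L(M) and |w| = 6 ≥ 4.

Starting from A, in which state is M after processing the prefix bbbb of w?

Run of M on the first 4 characters of w = b b b b:
  step 0: A  (start)
  step 1: D  (read b: A→D)
  step 2: A  (read b: D→A)
  step 3: D  (read b: A→D)
  step 4: A  (read b: D→A)

After reading 4 characters, M is in state A.

A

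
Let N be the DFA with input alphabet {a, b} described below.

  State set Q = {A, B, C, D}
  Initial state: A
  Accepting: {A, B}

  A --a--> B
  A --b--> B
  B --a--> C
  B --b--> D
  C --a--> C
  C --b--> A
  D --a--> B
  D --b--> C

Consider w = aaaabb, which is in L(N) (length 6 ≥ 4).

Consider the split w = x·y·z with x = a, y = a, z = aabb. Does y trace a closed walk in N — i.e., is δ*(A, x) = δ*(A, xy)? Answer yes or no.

State sequence: A -a-> B -a-> C

After x (step 1): B. After xy (step 2): C.
They differ (B ≠ C), so y is not a cycle from the state after x; this split is not the one the pumping-lemma construction produces, and pumping y need not keep the string in L(N).

no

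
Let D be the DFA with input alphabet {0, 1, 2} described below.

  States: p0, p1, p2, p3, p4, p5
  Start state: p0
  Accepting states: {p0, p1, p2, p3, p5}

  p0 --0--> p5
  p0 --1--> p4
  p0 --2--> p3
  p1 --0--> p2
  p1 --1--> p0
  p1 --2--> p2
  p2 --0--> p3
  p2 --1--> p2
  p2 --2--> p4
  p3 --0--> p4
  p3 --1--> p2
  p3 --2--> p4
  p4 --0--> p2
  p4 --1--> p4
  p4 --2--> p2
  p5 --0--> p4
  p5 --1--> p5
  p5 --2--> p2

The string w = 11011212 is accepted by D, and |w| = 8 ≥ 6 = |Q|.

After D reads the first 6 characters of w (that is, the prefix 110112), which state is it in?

p4

Run of D on the first 6 characters of w = 1 1 0 1 1 2:
  step 0: p0  (start)
  step 1: p4  (read 1: p0→p4)
  step 2: p4  (read 1: p4→p4)
  step 3: p2  (read 0: p4→p2)
  step 4: p2  (read 1: p2→p2)
  step 5: p2  (read 1: p2→p2)
  step 6: p4  (read 2: p2→p4)

After reading 6 characters, D is in state p4.
(This kind of state-tracing is the core of the pumping-lemma construction: with 6 states, pigeonhole forces a repeat within the first 6 steps.)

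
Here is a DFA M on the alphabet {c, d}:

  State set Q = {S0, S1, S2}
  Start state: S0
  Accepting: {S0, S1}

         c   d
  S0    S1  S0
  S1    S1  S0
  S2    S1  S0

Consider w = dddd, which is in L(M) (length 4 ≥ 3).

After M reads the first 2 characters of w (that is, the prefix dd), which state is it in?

State sequence: S0 -d-> S0 -d-> S0

After reading 2 characters, M is in state S0.

S0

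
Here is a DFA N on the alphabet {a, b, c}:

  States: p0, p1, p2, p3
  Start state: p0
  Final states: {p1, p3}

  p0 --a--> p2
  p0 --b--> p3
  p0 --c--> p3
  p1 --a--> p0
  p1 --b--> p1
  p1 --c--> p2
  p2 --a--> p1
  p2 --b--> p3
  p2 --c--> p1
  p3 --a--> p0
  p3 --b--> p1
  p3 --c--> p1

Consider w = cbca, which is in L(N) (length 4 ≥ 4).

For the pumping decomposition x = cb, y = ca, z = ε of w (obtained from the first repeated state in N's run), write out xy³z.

xy^3z = cb·ca·ca·ca·ε = cbcacaca.
Reading y = ca takes N from p1 back to p1, so after x·y·y·y the machine is still in p1, and z then leads to the accepting state p1. Hence cbcacaca ∈ L(N).

cbcacaca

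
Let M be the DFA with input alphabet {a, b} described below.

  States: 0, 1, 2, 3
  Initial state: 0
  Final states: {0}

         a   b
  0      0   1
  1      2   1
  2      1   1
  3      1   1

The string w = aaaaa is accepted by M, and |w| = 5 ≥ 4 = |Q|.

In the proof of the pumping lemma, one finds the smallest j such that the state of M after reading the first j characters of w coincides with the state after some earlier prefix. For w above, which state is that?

0

Run of M on w = a a a a a:
  step 0: 0  (start)
  step 1: 0  (read a: 0→0)   ← first repeat (0 seen earlier)
  step 2: 0  (read a: 0→0)
  step 3: 0  (read a: 0→0)
  step 4: 0  (read a: 0→0)
  step 5: 0  (read a: 0→0)

The earliest repeat is at step j = 1: M is in 0, which it already visited at step i = 0.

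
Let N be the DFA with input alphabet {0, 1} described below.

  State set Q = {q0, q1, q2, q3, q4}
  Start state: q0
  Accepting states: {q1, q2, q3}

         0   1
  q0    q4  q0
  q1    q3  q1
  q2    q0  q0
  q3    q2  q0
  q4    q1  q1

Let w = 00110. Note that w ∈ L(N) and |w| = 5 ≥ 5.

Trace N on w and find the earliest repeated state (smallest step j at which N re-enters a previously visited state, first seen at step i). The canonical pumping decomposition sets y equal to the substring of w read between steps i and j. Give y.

1

Run of N on w = 0 0 1 1 0:
  step 0: q0  (start)
  step 1: q4  (read 0: q0→q4)
  step 2: q1  (read 0: q4→q1)
  step 3: q1  (read 1: q1→q1)   ← first repeat (q1 seen earlier)
  step 4: q1  (read 1: q1→q1)
  step 5: q3  (read 0: q1→q3)

So i = 2, j = 3, giving x = w[0:2] = 00, y = w[2:3] = 1, z = w[3:5] = 10.
Check: |xy| = 3 ≤ 5 and |y| = 1 ≥ 1. Reading y takes N from q1 back to q1, so every xyⁱz is accepted.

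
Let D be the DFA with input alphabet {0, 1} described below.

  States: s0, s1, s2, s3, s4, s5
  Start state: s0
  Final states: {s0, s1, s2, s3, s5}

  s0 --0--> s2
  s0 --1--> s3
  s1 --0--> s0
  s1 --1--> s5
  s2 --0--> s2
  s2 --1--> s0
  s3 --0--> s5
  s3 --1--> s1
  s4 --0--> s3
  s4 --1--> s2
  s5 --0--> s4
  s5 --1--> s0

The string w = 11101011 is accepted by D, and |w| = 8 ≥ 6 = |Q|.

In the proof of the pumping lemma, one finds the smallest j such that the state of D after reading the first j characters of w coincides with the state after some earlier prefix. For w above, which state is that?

s2

Run of D on w = 1 1 1 0 1 0 1 1:
  step 0: s0  (start)
  step 1: s3  (read 1: s0→s3)
  step 2: s1  (read 1: s3→s1)
  step 3: s5  (read 1: s1→s5)
  step 4: s4  (read 0: s5→s4)
  step 5: s2  (read 1: s4→s2)
  step 6: s2  (read 0: s2→s2)   ← first repeat (s2 seen earlier)
  step 7: s0  (read 1: s2→s0)
  step 8: s3  (read 1: s0→s3)

The earliest repeat is at step j = 6: D is in s2, which it already visited at step i = 5.
With |Q| = 6, pigeonhole forces a state repeat no later than step 6; the substring read between the first and second visits to that state can be pumped.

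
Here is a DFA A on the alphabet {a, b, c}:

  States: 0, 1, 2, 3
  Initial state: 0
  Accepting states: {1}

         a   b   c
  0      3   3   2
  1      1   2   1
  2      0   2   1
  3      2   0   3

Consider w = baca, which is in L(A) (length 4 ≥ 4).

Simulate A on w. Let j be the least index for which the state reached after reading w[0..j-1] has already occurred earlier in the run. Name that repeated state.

1

State sequence: 0 -b-> 3 -a-> 2 -c-> 1 -a-> 1
First repeat at step 4: 1 was already visited.

The earliest repeat is at step j = 4: A is in 1, which it already visited at step i = 3.
The DFA has 4 states, so the proof of the pumping lemma guarantees a repeated state among the first 4+1 visited; the segment between the two visits is the pumpable y.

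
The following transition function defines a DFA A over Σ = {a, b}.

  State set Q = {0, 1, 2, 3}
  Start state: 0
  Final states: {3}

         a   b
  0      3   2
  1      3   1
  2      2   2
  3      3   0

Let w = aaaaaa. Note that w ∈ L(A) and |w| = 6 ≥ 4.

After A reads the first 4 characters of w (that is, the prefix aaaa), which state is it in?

Run of A on the first 4 characters of w = a a a a:
  step 0: 0  (start)
  step 1: 3  (read a: 0→3)
  step 2: 3  (read a: 3→3)
  step 3: 3  (read a: 3→3)
  step 4: 3  (read a: 3→3)

After reading 4 characters, A is in state 3.
(This kind of state-tracing is the core of the pumping-lemma construction: with 4 states, pigeonhole forces a repeat within the first 4 steps.)

3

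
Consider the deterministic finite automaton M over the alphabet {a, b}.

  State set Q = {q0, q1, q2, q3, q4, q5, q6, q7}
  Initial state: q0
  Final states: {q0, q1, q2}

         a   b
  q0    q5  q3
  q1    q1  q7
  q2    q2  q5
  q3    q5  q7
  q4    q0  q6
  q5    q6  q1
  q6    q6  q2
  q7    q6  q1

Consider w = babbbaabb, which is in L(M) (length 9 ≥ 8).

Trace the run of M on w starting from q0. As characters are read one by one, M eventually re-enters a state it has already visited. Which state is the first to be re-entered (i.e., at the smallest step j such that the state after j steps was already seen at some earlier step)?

q1

Run of M on w = b a b b b a a b b:
  step 0: q0  (start)
  step 1: q3  (read b: q0→q3)
  step 2: q5  (read a: q3→q5)
  step 3: q1  (read b: q5→q1)
  step 4: q7  (read b: q1→q7)
  step 5: q1  (read b: q7→q1)   ← first repeat (q1 seen earlier)
  step 6: q1  (read a: q1→q1)
  step 7: q1  (read a: q1→q1)
  step 8: q7  (read b: q1→q7)
  step 9: q1  (read b: q7→q1)

The earliest repeat is at step j = 5: M is in q1, which it already visited at step i = 3.
Pumping length from the standard proof: p = 8 (the number of states). The repeated state found above gives |xy| = j ≤ 8 and |y| = j − i ≥ 1.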